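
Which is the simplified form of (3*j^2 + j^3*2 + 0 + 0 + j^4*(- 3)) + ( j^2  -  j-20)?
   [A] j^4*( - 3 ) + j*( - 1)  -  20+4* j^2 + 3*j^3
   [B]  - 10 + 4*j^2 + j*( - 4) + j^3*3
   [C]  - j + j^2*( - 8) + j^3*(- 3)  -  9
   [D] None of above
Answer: D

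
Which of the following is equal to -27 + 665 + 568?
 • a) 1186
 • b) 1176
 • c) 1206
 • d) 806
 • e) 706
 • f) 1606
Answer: c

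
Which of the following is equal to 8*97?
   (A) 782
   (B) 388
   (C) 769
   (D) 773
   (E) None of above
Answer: E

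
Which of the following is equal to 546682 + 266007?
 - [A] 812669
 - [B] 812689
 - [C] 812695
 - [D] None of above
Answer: B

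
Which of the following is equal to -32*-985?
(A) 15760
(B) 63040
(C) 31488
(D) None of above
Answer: D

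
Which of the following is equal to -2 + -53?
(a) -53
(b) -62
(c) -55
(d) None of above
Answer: c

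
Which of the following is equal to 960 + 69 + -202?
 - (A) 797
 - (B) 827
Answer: B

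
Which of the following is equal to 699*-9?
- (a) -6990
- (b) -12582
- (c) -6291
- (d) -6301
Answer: c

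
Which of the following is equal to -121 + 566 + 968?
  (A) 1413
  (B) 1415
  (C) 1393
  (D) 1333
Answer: A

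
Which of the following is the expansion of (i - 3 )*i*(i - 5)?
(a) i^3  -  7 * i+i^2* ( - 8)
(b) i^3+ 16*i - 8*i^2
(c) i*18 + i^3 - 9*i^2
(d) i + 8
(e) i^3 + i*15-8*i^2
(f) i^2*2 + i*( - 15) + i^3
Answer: e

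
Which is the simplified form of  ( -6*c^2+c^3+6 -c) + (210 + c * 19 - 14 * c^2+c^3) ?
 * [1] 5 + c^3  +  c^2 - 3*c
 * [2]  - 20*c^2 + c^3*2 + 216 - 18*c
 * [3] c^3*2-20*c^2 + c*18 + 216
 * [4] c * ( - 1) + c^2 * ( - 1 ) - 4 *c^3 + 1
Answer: 3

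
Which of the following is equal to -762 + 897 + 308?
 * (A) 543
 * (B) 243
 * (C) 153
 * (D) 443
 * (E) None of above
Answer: D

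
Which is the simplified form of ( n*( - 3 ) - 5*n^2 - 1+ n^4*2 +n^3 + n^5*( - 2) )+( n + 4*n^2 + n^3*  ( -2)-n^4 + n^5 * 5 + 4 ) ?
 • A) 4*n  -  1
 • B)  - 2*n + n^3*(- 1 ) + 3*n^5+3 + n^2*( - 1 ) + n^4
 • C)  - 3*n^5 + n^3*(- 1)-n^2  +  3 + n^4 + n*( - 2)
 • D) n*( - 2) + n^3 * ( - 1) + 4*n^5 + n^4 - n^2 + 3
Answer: B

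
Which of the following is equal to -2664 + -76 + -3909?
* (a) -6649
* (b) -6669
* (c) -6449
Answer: a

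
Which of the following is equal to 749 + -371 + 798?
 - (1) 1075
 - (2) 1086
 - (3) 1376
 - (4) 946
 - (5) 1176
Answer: 5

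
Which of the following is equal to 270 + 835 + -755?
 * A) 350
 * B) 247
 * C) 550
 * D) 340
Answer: A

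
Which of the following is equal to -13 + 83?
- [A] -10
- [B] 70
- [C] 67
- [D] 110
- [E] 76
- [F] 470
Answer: B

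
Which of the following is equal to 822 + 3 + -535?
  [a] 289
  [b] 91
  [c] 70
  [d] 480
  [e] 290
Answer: e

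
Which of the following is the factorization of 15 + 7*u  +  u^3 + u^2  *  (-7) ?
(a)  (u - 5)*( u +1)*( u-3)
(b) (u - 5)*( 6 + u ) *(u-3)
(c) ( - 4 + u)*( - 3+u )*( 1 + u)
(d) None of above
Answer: a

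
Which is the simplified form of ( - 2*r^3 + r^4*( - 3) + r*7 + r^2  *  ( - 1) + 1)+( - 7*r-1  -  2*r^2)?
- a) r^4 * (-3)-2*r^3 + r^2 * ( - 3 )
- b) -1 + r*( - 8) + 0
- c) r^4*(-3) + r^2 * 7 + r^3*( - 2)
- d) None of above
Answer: a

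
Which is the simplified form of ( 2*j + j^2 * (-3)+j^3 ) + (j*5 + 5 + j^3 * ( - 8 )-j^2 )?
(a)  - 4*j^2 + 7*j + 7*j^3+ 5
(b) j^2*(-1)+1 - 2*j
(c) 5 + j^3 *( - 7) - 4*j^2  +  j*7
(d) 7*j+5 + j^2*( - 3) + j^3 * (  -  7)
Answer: c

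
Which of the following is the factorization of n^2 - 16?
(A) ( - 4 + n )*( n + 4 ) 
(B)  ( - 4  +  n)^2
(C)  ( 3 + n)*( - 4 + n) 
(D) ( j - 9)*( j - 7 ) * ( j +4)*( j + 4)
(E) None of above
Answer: A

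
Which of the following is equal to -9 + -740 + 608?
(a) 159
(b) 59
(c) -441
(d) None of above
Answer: d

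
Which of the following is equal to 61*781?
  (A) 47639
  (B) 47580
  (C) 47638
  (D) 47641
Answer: D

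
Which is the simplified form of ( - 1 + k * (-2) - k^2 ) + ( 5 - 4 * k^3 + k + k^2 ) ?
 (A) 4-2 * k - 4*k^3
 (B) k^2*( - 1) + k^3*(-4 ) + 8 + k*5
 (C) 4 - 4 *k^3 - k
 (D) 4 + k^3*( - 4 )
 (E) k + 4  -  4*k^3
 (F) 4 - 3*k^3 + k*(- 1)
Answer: C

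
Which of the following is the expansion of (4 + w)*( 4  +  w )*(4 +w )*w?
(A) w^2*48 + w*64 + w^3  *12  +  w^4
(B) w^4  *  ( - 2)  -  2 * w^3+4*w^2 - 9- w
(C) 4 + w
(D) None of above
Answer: A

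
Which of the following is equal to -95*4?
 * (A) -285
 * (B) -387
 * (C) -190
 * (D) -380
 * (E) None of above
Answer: D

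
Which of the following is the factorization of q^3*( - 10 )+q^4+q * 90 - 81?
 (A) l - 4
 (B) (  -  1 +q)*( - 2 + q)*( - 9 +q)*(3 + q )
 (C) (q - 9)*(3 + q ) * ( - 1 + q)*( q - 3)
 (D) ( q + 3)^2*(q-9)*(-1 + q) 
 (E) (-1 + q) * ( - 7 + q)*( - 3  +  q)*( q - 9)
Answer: C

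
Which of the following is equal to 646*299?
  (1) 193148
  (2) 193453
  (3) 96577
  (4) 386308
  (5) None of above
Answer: 5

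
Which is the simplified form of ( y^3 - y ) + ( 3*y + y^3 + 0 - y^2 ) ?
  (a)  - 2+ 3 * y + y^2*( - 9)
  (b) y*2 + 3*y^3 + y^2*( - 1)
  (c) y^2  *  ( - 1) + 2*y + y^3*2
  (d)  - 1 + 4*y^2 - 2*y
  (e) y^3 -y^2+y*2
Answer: c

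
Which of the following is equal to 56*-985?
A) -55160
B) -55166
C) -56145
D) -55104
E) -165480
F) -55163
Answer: A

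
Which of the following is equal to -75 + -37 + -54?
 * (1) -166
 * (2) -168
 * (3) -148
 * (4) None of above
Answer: 1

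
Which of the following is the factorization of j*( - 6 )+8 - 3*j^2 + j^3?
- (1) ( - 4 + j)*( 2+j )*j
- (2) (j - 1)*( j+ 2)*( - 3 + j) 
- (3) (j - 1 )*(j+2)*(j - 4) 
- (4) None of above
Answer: 3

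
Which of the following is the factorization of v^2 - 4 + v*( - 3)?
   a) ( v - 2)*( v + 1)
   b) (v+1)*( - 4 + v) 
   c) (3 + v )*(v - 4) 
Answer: b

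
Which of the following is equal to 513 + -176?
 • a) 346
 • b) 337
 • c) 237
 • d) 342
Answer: b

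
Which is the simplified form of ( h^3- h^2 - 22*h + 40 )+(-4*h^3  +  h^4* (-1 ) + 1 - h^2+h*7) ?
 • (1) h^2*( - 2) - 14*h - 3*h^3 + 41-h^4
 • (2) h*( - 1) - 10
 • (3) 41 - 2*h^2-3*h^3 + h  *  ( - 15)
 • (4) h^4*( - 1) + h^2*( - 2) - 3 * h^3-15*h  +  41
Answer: 4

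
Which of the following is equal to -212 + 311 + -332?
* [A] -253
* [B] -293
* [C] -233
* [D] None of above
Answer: C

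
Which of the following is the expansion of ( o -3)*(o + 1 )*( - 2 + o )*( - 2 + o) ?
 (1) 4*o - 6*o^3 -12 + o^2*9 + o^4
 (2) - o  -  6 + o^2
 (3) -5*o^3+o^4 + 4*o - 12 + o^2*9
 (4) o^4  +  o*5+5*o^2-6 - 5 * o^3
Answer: 1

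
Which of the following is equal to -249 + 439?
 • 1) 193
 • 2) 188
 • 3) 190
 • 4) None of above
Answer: 3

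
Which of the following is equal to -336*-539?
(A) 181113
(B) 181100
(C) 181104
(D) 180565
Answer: C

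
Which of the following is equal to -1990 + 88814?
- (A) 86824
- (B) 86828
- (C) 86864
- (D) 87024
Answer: A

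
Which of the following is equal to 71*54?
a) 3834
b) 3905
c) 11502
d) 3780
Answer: a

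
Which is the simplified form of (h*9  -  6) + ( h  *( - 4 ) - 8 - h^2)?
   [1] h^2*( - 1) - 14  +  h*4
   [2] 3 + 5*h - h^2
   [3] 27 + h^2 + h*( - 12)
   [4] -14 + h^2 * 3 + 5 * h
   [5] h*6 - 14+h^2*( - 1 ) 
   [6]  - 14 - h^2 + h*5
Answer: 6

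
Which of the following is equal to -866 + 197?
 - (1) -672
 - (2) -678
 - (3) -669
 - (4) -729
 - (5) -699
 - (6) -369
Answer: 3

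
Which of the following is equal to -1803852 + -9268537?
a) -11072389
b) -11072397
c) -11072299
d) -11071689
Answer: a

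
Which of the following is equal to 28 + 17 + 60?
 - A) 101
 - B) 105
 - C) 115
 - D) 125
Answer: B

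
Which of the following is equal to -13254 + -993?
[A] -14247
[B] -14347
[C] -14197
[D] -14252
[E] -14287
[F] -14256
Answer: A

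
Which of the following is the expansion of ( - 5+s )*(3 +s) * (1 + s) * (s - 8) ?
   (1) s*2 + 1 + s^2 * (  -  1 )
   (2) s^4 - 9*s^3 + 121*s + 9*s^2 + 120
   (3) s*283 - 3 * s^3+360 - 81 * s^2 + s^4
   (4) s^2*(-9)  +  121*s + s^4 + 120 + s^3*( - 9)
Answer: 4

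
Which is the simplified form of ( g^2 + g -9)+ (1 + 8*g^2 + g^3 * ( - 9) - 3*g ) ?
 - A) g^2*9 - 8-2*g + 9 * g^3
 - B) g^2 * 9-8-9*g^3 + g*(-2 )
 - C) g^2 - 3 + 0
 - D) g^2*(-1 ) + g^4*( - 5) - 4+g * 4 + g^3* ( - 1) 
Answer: B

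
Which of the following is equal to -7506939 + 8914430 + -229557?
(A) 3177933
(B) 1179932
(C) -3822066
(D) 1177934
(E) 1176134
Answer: D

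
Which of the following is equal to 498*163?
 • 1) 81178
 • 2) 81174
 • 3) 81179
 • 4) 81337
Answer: 2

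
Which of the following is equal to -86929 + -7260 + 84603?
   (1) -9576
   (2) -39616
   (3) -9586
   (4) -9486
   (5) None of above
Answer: 3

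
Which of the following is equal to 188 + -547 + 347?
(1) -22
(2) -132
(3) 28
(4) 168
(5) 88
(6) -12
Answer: 6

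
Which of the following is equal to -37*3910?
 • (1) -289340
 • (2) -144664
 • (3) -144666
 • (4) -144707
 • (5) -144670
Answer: 5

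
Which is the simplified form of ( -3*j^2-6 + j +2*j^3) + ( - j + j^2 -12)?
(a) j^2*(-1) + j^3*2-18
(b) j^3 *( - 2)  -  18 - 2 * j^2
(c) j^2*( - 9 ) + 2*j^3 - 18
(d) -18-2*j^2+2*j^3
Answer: d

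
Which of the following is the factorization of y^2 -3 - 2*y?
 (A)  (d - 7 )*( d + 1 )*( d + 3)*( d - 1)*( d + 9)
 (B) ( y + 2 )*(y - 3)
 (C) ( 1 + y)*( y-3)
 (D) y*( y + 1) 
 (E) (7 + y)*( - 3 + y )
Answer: C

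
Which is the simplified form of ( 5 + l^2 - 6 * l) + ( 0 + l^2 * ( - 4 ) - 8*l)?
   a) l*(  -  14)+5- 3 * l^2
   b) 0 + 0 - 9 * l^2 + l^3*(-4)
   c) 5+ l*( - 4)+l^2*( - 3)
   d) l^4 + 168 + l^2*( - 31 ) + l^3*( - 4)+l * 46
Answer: a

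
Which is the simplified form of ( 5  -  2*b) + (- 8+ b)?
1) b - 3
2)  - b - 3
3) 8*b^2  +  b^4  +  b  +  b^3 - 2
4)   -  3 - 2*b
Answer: 2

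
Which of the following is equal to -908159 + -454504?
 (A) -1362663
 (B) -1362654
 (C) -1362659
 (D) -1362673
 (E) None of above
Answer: A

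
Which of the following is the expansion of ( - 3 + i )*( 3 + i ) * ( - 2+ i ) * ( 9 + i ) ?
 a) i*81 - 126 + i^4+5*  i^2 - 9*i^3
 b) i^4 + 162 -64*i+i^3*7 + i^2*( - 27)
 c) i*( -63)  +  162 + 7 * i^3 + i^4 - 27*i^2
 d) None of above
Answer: c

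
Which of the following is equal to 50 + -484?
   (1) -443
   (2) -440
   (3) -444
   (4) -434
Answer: 4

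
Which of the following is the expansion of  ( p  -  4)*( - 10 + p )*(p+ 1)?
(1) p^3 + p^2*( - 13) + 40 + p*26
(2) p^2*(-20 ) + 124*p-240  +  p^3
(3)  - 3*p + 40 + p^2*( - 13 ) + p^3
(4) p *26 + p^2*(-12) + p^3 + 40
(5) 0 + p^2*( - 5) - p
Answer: 1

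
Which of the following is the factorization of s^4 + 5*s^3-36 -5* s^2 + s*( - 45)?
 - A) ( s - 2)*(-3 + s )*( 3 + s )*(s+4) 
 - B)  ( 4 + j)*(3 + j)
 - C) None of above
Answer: C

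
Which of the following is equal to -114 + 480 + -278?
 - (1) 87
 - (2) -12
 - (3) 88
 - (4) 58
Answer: 3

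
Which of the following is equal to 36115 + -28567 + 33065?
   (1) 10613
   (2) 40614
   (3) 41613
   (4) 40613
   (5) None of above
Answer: 4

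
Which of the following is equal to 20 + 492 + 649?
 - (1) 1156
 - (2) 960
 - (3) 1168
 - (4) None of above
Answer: 4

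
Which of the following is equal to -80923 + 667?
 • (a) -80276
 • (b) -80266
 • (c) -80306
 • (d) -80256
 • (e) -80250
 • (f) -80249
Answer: d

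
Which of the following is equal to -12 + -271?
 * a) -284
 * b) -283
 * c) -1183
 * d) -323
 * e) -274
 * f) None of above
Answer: b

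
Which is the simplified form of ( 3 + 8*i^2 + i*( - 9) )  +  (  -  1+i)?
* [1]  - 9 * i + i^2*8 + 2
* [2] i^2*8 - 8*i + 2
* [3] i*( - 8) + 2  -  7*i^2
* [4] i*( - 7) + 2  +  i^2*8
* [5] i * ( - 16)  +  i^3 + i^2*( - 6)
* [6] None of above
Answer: 2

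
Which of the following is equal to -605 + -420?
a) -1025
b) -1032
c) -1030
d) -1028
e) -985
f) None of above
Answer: a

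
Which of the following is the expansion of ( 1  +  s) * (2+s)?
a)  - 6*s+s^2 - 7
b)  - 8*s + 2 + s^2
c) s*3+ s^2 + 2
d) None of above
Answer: c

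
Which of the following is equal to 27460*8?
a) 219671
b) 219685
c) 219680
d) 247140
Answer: c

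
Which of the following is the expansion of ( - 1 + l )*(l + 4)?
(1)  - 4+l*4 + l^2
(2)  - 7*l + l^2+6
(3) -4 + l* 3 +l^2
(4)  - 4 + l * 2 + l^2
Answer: 3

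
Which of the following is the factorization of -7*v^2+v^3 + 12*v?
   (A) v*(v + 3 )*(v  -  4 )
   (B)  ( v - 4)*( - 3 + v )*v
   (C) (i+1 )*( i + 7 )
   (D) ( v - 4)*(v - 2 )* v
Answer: B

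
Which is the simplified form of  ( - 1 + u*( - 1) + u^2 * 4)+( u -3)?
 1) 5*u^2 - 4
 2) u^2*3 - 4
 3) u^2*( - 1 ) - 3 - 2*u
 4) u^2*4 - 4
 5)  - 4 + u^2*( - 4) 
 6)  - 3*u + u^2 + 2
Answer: 4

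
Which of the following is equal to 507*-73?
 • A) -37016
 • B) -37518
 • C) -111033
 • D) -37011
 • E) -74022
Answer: D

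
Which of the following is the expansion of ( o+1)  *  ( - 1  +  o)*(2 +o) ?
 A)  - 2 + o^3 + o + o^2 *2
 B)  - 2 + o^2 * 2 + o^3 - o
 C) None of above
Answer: B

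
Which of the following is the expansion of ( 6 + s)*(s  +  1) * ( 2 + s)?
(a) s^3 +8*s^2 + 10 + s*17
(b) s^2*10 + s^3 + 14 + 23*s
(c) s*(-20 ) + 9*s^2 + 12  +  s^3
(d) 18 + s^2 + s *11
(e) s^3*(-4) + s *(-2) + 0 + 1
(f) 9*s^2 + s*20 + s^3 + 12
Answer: f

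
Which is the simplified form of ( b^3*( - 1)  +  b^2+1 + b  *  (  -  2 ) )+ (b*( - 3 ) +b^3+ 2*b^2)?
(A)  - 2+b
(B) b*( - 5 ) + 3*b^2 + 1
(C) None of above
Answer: B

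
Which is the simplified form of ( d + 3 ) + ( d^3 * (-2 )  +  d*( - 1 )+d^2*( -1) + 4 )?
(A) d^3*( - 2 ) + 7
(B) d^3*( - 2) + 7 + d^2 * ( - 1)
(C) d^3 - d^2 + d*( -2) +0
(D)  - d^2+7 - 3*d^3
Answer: B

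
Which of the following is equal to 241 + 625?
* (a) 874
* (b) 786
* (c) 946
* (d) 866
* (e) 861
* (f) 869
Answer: d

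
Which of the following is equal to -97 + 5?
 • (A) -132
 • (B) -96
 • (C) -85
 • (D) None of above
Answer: D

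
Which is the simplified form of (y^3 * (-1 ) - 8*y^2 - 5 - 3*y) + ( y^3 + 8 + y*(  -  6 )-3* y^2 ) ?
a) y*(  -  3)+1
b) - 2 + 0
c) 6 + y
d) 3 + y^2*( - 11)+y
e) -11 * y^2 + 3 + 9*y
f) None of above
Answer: f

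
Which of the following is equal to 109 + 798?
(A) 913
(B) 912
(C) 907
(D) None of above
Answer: C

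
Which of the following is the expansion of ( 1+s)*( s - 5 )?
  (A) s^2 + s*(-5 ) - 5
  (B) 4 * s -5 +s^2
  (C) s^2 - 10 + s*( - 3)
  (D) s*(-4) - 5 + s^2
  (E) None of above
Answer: D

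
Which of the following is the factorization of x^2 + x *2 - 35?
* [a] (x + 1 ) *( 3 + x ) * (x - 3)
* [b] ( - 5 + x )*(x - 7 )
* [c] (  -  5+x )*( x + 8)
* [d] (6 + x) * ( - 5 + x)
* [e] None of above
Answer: e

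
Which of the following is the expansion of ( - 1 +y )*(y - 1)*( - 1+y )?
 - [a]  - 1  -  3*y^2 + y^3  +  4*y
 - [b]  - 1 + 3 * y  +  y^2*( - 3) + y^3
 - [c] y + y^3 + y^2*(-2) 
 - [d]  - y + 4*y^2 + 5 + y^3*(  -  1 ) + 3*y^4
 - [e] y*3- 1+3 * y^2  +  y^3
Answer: b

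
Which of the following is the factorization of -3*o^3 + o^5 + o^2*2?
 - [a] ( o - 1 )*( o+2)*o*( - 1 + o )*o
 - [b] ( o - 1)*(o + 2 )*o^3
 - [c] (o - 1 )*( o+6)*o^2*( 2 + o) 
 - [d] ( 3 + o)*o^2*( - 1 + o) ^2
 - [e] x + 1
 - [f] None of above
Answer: a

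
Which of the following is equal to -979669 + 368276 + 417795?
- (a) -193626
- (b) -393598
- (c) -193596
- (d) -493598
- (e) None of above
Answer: e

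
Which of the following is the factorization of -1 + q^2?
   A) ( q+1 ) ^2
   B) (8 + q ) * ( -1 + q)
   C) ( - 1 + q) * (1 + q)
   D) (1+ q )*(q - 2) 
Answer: C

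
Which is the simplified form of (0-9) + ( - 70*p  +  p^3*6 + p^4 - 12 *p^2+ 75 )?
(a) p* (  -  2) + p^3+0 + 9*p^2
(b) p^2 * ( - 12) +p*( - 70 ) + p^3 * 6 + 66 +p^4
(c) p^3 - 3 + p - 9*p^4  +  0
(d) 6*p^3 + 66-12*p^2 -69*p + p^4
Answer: b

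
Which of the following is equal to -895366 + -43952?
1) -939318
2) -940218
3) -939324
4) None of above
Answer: 1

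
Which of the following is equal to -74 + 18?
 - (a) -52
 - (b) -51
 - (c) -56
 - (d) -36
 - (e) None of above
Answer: c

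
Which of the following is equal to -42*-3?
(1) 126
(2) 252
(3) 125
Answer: 1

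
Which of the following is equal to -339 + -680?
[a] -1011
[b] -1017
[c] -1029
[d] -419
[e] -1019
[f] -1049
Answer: e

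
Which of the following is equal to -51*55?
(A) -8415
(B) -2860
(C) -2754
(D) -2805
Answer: D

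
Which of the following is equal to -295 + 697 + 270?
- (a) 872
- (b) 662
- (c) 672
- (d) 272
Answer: c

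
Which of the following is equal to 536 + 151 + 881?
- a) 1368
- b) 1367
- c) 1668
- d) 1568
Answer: d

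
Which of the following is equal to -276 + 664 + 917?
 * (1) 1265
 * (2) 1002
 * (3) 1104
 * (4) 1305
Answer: 4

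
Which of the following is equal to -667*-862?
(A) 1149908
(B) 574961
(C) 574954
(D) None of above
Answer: C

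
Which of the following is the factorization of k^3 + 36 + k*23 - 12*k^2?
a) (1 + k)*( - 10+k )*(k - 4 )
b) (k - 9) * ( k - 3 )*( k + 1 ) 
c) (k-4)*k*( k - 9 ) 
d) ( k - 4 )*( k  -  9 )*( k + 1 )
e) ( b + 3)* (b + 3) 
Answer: d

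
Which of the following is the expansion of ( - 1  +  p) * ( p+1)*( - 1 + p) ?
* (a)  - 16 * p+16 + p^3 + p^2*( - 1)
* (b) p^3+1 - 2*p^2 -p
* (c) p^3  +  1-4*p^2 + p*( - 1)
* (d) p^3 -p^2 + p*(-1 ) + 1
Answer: d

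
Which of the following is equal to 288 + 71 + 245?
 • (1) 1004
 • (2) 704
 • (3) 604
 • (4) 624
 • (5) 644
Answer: 3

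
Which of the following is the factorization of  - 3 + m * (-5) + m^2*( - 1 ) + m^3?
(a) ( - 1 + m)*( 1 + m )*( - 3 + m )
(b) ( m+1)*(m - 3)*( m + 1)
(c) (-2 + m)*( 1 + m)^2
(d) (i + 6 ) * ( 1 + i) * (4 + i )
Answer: b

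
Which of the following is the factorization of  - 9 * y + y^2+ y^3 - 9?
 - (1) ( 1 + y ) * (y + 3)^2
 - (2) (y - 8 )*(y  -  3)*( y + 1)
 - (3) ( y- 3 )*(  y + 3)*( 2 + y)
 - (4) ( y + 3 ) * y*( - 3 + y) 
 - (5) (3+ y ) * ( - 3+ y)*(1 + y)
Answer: 5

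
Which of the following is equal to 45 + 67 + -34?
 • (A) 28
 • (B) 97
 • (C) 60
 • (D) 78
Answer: D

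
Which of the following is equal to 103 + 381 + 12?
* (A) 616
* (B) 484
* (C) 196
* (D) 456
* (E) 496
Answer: E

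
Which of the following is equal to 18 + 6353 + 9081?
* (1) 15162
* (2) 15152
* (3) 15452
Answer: 3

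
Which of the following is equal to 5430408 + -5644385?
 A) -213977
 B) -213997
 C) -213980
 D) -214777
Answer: A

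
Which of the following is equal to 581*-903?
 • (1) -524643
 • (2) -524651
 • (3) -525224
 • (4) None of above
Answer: 1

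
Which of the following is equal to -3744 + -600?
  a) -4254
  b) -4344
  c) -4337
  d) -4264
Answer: b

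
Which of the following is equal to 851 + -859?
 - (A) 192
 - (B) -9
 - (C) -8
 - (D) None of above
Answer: C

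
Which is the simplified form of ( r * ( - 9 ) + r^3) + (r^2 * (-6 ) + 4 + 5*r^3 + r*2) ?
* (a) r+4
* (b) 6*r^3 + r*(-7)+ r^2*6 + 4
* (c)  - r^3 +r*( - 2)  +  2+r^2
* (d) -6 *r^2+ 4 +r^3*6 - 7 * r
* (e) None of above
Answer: d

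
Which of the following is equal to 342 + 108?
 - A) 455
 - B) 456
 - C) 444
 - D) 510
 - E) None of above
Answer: E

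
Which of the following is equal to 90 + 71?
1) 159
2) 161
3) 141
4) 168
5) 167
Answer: 2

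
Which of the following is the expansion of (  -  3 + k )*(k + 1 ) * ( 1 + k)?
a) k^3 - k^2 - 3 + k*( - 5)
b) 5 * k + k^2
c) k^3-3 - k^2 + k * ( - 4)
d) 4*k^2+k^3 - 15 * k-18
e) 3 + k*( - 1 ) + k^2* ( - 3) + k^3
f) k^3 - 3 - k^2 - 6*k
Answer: a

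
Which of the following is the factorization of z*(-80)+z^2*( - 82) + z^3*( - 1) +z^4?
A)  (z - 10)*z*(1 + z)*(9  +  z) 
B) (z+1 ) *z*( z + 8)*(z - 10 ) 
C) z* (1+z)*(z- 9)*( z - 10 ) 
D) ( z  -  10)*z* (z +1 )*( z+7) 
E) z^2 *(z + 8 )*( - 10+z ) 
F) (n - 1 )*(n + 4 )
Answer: B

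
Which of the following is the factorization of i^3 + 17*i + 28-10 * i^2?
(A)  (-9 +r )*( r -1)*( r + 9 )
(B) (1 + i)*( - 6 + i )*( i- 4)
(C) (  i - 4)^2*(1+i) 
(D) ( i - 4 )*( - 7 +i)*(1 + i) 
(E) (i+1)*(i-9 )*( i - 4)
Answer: D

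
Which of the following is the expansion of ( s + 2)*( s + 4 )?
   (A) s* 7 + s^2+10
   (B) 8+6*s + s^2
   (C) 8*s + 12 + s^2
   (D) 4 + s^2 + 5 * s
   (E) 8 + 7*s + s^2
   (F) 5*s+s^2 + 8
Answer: B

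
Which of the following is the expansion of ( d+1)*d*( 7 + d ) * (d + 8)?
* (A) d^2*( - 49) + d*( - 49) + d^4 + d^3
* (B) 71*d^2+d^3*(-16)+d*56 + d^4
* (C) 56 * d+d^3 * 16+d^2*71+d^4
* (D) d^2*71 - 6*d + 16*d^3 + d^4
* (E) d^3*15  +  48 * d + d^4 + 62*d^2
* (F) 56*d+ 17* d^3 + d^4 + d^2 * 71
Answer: C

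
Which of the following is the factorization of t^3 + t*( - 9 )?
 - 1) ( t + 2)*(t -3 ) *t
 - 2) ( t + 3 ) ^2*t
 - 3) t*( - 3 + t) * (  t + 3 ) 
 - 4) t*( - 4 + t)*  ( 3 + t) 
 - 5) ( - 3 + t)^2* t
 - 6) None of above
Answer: 3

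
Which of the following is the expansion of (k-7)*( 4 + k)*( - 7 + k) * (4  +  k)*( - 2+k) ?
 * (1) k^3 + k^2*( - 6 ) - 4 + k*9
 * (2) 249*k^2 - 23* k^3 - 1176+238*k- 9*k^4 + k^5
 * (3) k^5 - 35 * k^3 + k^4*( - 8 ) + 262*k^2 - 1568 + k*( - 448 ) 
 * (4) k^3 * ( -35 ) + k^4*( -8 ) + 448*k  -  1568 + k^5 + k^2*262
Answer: 4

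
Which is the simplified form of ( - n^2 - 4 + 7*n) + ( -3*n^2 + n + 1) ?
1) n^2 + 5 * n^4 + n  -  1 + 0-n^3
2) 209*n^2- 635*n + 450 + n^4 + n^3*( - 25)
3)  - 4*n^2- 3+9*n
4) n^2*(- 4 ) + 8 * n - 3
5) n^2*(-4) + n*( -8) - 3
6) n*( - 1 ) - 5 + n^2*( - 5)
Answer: 4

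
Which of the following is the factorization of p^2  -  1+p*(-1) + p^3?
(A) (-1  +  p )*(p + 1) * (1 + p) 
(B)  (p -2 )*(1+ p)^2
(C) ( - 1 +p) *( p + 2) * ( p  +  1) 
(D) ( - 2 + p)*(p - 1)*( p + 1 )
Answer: A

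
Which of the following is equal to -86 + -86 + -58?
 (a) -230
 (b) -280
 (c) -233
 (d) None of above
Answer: a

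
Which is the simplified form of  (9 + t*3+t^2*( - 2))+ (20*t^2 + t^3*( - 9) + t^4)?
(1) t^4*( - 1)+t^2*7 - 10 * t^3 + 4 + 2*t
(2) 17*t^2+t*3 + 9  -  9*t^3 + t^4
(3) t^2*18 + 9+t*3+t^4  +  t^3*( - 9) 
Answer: 3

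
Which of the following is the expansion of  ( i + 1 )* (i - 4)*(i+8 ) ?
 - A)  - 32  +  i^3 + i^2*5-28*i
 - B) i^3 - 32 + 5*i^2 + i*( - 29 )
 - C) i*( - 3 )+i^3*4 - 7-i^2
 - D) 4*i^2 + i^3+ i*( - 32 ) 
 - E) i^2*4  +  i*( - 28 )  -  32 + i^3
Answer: A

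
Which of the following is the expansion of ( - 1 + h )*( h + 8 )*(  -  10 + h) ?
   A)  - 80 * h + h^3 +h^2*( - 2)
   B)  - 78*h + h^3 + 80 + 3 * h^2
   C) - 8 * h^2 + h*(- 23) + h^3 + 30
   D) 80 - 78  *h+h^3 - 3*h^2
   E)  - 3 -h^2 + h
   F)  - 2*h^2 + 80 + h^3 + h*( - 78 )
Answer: D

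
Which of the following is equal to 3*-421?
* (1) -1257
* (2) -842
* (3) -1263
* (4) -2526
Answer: 3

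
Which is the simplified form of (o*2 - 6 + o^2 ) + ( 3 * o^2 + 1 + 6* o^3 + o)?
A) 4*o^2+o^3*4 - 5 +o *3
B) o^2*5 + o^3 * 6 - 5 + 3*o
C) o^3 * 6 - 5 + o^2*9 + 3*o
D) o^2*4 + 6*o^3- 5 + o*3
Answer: D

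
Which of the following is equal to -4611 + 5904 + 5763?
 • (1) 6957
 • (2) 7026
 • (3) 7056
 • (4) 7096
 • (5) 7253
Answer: 3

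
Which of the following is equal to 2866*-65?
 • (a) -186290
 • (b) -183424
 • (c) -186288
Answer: a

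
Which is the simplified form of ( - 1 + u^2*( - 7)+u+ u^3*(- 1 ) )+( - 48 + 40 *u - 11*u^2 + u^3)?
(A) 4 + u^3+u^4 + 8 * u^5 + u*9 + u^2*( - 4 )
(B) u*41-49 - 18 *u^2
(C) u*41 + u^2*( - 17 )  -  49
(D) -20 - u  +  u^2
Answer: B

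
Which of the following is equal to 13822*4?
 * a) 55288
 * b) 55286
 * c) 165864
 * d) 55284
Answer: a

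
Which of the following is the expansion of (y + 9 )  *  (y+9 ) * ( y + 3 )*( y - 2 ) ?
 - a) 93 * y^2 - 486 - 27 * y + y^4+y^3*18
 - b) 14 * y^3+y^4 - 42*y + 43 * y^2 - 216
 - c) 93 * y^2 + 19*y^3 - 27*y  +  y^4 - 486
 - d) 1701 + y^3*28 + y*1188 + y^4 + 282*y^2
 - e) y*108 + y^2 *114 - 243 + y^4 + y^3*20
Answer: c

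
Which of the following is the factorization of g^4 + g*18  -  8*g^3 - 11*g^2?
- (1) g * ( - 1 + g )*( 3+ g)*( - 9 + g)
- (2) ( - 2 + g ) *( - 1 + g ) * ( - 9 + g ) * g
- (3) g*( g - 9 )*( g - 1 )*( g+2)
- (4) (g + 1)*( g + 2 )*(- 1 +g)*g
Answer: 3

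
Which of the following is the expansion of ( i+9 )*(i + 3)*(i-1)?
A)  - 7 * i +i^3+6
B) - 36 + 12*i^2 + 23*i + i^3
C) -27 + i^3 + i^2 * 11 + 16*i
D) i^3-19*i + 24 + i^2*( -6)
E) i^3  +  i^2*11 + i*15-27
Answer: E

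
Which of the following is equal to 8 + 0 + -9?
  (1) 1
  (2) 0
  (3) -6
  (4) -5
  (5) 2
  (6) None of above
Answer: 6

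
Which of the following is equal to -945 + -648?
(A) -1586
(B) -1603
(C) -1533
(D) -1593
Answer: D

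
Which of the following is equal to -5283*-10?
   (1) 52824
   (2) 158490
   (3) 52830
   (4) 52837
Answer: 3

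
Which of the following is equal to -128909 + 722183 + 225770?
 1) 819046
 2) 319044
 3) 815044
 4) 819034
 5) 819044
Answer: 5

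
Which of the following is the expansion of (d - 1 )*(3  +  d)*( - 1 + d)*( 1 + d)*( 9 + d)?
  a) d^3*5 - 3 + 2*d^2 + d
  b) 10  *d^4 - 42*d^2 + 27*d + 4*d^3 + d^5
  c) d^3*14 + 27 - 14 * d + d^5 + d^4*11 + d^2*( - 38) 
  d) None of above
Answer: d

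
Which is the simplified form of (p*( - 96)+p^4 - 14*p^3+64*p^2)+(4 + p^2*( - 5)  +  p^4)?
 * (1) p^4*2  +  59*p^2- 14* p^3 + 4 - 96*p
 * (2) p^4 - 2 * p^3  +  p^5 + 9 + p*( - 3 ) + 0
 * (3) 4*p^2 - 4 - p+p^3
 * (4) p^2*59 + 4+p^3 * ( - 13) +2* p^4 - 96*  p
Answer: 1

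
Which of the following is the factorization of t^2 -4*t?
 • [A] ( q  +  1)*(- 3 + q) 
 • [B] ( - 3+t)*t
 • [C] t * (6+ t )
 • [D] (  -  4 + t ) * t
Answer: D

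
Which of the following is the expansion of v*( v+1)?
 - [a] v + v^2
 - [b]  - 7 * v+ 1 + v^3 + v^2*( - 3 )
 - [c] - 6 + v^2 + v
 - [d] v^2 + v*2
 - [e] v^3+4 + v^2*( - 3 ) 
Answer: a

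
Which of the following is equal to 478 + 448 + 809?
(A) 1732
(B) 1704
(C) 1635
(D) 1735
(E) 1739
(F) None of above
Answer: D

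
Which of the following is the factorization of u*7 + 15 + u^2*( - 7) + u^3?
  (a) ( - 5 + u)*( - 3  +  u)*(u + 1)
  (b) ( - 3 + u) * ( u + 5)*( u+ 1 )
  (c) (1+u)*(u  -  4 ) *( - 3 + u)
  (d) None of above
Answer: a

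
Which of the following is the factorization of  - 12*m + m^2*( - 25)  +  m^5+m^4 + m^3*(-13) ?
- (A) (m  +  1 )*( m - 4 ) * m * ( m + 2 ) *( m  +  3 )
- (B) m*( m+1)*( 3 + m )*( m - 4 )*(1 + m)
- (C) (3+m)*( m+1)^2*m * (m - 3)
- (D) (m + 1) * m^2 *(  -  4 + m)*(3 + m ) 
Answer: B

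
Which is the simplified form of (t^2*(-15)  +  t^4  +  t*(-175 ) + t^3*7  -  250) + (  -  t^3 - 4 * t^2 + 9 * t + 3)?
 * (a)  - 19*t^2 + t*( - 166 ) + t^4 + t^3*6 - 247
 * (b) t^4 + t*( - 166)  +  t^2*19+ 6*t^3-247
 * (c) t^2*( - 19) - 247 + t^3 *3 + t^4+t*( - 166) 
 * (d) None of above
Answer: a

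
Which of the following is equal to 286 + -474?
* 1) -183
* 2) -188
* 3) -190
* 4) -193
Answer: 2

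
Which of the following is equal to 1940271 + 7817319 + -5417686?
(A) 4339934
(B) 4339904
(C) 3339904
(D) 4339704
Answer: B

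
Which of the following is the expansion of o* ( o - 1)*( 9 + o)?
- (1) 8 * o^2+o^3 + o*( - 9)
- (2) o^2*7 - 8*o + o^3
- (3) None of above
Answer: 1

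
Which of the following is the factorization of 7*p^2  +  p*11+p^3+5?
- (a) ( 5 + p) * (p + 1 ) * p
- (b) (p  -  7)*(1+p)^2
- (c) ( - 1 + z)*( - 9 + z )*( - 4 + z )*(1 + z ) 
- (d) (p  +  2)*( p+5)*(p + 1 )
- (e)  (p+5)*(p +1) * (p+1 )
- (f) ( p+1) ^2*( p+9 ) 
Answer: e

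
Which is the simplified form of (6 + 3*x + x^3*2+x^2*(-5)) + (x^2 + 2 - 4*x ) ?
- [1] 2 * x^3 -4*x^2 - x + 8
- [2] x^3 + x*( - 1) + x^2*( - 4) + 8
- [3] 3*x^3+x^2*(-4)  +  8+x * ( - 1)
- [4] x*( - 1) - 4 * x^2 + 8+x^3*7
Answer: 1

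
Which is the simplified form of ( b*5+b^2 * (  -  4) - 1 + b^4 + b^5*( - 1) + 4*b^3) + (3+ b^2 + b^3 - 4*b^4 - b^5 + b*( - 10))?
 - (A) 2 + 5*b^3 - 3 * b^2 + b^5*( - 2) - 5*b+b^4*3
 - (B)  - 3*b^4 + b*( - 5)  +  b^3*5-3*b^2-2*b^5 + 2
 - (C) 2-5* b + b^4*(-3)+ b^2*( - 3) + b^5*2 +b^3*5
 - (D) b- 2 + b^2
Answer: B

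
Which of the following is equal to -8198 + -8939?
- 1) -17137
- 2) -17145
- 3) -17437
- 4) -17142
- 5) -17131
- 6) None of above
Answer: 1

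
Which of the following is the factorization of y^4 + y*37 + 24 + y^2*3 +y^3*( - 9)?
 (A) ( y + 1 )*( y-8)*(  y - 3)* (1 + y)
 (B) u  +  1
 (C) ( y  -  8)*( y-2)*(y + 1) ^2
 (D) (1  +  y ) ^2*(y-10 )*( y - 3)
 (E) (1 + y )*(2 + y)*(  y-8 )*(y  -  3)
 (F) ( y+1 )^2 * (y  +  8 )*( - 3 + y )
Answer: A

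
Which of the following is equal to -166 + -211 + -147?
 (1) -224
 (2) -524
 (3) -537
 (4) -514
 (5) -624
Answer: 2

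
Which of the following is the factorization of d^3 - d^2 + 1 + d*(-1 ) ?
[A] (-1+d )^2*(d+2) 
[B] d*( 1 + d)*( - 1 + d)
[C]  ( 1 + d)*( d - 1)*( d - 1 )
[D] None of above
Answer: C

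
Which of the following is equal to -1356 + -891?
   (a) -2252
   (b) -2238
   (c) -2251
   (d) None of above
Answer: d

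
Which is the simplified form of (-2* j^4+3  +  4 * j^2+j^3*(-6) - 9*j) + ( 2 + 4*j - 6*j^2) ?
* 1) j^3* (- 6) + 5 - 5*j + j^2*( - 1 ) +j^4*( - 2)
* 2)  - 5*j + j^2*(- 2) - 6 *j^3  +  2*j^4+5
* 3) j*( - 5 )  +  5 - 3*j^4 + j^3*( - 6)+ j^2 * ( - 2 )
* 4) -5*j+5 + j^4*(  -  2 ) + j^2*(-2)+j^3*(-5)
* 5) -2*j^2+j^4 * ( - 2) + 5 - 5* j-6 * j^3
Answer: 5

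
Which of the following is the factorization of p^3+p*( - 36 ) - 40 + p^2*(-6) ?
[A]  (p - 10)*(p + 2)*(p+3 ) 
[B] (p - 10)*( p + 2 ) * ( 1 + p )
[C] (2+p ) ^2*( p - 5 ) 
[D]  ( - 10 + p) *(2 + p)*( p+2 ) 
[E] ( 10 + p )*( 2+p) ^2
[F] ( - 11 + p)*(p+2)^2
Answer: D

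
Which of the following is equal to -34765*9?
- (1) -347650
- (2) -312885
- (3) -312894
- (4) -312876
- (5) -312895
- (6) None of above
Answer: 2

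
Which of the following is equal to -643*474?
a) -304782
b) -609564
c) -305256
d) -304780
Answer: a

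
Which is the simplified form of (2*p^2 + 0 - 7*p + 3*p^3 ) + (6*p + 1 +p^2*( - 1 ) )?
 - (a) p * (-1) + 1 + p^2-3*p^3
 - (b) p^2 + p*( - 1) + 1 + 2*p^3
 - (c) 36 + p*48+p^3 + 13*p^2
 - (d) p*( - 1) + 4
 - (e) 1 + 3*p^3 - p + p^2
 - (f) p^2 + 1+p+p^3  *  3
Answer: e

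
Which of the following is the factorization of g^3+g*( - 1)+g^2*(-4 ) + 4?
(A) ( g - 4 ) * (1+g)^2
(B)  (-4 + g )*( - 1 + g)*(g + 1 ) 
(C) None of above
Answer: B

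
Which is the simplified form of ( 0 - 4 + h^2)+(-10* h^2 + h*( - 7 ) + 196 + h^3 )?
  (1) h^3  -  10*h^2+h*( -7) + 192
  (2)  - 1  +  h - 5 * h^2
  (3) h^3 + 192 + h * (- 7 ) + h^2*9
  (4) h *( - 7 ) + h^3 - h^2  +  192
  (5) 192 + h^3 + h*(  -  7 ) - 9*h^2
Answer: 5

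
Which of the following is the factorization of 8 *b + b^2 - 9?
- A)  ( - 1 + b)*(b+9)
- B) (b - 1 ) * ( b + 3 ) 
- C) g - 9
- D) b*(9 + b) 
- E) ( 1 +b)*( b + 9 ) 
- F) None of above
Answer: A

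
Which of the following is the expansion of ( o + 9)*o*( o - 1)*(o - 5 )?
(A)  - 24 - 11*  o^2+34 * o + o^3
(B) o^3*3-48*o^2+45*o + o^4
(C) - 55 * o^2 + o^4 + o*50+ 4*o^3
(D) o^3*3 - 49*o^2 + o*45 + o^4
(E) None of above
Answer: D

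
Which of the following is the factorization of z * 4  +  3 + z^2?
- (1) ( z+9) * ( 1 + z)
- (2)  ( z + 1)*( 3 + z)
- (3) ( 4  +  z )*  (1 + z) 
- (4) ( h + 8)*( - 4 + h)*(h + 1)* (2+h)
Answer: 2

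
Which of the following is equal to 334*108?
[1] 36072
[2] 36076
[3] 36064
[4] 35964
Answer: 1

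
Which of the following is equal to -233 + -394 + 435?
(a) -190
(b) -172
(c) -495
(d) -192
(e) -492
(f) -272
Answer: d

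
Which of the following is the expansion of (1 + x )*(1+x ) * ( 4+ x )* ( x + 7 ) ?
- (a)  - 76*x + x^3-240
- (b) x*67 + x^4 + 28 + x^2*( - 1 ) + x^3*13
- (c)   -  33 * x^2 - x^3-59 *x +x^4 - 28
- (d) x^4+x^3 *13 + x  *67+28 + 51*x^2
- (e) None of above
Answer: d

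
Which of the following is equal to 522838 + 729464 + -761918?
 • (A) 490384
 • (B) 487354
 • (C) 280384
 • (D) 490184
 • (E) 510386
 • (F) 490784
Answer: A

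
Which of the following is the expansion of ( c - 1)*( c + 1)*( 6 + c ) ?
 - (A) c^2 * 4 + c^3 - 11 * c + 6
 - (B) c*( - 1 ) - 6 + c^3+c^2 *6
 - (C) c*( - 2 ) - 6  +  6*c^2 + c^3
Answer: B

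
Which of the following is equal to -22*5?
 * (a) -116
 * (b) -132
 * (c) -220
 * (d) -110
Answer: d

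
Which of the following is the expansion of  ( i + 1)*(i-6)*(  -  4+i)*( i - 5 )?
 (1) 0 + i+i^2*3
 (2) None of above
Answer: 2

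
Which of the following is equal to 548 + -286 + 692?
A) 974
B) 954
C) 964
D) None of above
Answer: B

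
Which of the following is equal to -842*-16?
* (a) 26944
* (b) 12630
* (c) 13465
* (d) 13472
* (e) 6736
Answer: d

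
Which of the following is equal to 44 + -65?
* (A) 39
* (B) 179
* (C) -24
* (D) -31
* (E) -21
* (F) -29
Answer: E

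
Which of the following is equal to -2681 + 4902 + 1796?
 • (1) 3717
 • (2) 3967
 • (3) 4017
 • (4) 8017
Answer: 3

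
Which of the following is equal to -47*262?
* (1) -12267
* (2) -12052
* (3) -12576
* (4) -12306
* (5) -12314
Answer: 5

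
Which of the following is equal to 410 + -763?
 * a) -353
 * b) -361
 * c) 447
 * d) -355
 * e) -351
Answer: a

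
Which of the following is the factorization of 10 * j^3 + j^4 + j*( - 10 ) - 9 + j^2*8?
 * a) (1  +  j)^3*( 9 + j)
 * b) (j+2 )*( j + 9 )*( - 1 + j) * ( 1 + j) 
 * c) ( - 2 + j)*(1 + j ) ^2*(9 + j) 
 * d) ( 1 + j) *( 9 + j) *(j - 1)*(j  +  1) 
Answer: d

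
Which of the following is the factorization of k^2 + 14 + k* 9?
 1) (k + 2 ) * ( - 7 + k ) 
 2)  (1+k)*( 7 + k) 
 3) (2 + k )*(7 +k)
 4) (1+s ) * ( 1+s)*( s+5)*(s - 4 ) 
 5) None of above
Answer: 3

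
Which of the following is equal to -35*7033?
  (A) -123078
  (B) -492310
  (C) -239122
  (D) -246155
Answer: D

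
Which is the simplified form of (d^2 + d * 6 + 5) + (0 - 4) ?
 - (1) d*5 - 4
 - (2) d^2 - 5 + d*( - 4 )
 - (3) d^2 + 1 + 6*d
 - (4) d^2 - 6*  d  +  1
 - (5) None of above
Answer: 3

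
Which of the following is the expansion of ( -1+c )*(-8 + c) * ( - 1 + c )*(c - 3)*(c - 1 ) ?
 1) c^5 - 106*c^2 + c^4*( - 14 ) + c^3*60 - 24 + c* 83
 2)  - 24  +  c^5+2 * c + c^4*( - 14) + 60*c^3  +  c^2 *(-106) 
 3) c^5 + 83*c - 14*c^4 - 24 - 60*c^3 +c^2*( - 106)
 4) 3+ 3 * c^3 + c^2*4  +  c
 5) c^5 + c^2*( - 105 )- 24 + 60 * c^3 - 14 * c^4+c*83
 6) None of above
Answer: 1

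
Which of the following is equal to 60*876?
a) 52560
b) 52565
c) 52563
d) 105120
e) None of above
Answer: a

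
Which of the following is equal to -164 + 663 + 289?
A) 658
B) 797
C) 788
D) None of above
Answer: C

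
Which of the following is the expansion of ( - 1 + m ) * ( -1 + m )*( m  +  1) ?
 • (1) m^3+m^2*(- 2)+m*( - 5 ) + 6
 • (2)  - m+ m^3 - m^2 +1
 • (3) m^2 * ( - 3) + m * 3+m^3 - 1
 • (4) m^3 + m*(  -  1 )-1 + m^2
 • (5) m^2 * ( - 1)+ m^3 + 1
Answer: 2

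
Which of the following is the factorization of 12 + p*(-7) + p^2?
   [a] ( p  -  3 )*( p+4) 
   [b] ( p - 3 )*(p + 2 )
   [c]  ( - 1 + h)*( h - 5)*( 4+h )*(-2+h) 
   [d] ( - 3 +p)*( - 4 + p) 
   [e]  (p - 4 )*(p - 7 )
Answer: d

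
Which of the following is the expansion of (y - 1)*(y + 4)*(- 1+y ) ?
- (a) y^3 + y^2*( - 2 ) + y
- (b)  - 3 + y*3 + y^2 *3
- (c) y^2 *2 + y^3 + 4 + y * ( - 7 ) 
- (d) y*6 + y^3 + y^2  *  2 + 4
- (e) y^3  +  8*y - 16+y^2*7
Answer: c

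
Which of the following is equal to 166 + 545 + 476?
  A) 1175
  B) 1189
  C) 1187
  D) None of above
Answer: C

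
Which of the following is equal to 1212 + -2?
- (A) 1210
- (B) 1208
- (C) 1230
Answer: A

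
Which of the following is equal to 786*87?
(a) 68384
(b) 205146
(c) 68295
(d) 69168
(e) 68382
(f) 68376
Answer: e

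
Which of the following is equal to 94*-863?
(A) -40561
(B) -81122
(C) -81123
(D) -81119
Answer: B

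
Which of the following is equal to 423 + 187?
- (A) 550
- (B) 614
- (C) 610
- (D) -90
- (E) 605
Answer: C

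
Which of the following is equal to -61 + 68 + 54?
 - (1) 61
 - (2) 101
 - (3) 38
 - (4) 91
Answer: 1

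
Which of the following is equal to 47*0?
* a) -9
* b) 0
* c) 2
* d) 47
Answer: b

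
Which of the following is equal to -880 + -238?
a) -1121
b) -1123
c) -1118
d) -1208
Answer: c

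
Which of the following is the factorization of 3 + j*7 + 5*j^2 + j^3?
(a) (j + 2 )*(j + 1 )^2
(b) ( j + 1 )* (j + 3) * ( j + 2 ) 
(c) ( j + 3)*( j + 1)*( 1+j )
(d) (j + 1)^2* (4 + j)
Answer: c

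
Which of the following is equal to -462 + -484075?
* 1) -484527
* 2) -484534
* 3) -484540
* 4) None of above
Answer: 4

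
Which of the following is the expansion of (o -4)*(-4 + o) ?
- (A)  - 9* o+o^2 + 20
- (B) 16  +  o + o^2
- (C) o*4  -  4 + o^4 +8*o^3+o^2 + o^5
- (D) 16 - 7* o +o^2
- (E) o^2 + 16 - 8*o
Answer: E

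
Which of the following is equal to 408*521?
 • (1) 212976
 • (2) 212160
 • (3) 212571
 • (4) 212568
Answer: 4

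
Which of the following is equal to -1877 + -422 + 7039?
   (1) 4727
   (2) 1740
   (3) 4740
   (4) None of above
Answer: 3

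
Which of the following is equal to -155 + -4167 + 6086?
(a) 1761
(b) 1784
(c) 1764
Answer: c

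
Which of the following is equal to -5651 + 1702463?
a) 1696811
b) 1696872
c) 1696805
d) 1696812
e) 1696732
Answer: d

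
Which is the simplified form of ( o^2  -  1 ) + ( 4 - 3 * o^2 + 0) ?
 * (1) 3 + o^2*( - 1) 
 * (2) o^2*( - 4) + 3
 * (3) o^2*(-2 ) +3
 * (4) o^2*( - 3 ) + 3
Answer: 3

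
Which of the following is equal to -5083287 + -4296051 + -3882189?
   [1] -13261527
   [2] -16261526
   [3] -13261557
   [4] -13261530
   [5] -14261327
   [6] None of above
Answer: 1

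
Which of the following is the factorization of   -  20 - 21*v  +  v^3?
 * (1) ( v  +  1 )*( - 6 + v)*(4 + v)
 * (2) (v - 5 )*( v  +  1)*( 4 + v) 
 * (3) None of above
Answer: 2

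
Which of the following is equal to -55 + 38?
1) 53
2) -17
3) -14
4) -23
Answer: 2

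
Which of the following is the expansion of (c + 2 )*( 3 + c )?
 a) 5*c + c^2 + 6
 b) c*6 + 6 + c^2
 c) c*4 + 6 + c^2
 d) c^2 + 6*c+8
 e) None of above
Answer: a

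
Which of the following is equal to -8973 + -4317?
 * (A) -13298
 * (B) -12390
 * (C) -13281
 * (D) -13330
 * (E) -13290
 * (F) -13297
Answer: E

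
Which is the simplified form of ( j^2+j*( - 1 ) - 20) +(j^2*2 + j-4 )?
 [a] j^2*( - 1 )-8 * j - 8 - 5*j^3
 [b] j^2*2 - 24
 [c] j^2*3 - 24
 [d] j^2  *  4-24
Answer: c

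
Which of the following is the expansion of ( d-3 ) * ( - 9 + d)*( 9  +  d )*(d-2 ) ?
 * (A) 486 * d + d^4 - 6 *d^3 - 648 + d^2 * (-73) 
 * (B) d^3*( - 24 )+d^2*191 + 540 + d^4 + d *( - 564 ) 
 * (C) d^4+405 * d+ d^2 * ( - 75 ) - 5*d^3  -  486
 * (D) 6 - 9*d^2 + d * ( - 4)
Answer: C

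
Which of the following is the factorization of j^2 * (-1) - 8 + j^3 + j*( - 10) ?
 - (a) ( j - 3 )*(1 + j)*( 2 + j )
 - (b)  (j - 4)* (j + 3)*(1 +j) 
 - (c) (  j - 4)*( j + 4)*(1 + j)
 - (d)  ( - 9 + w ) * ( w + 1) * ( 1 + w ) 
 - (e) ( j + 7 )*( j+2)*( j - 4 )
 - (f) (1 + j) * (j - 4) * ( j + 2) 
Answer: f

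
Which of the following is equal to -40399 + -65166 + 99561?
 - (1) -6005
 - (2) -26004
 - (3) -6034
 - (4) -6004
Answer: 4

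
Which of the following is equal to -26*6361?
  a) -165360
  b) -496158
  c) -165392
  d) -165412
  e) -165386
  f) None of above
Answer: e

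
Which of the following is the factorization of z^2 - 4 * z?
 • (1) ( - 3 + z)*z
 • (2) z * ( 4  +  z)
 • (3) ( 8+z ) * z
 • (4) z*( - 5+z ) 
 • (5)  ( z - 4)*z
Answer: 5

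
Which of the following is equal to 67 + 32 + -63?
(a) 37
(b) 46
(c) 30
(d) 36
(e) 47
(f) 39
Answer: d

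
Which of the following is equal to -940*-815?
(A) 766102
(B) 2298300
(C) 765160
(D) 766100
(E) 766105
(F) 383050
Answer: D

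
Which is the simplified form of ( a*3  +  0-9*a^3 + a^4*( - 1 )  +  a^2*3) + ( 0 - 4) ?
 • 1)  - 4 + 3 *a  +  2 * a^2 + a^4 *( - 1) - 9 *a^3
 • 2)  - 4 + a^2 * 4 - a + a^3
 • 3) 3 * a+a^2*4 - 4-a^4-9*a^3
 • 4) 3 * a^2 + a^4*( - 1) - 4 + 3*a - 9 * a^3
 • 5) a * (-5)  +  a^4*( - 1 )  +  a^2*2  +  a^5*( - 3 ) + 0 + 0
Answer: 4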